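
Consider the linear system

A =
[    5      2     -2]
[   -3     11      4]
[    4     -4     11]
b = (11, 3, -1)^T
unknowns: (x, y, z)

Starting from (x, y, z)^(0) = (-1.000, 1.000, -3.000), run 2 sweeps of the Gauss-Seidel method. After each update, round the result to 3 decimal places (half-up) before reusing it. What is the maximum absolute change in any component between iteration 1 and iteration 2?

Iteration 1:
  x = (11 - (2)·1.000 - (-2)·-3.000) / (5) = 0.600
  y = (3 - (-3)·0.600 - (4)·-3.000) / (11) = 1.527
  z = (-1 - (4)·0.600 - (-4)·1.527) / (11) = 0.246
Iteration 2:
  x = (11 - (2)·1.527 - (-2)·0.246) / (5) = 1.688
  y = (3 - (-3)·1.688 - (4)·0.246) / (11) = 0.644
  z = (-1 - (4)·1.688 - (-4)·0.644) / (11) = -0.471
Change: (1.088, -0.883, -0.717) → max |·| = 1.088

1.088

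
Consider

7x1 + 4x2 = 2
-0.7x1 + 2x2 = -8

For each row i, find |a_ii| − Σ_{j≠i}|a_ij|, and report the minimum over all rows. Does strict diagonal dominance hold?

1.3

row 1: |7| − (4) = 3
row 2: |2| − (0.7) = 1.3
minimum over rows = 1.3 → strictly diagonally dominant (convergence guaranteed)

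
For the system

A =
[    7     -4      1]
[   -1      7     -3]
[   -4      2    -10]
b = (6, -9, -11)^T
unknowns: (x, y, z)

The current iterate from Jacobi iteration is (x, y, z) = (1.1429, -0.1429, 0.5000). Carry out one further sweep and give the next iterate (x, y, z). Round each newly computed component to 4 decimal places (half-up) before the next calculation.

One sweep:
  x = (6 - (-4)·-0.1429 - (1)·0.5000) / (7) = 0.7041
  y = (-9 - (-1)·1.1429 - (-3)·0.5000) / (7) = -0.9082
  z = (-11 - (-4)·1.1429 - (2)·-0.1429) / (-10) = 0.6143

(0.7041, -0.9082, 0.6143)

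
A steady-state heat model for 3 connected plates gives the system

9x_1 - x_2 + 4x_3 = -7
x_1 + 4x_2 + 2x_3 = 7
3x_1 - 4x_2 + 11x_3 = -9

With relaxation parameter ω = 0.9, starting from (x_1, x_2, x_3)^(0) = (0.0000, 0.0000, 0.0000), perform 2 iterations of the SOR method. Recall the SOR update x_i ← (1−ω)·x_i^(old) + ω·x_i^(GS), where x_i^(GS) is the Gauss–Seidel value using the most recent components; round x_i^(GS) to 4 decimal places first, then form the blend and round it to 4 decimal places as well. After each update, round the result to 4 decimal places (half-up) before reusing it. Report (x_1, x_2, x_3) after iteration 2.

Iteration 1:
  x_1: GS value = (-7 - (-1)·0.0000 - (4)·0.0000) / (9) = -0.7778;  x_1 ← (1−ω)·0.0000 + ω·-0.7778 = -0.7000
  x_2: GS value = (7 - (1)·-0.7000 - (2)·0.0000) / (4) = 1.9250;  x_2 ← (1−ω)·0.0000 + ω·1.9250 = 1.7325
  x_3: GS value = (-9 - (3)·-0.7000 - (-4)·1.7325) / (11) = 0.0027;  x_3 ← (1−ω)·0.0000 + ω·0.0027 = 0.0024
Iteration 2:
  x_1: GS value = (-7 - (-1)·1.7325 - (4)·0.0024) / (9) = -0.5863;  x_1 ← (1−ω)·-0.7000 + ω·-0.5863 = -0.5977
  x_2: GS value = (7 - (1)·-0.5977 - (2)·0.0024) / (4) = 1.8982;  x_2 ← (1−ω)·1.7325 + ω·1.8982 = 1.8816
  x_3: GS value = (-9 - (3)·-0.5977 - (-4)·1.8816) / (11) = 0.0290;  x_3 ← (1−ω)·0.0024 + ω·0.0290 = 0.0263

(-0.5977, 1.8816, 0.0263)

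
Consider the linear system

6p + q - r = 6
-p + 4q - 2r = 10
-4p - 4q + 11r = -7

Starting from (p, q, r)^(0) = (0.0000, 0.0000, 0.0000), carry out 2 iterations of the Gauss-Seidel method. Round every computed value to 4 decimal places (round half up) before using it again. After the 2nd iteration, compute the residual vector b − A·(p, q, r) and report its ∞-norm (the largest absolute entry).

Iteration 1:
  p = (6 - (1)·0.0000 - (-1)·0.0000) / (6) = 1.0000
  q = (10 - (-1)·1.0000 - (-2)·0.0000) / (4) = 2.7500
  r = (-7 - (-4)·1.0000 - (-4)·2.7500) / (11) = 0.7273
Iteration 2:
  p = (6 - (1)·2.7500 - (-1)·0.7273) / (6) = 0.6629
  q = (10 - (-1)·0.6629 - (-2)·0.7273) / (4) = 3.0294
  r = (-7 - (-4)·0.6629 - (-4)·3.0294) / (11) = 0.7063
Residual b − A·x = (-0.3005, -0.0421, -0.0001); ∞-norm = 0.3005

0.3005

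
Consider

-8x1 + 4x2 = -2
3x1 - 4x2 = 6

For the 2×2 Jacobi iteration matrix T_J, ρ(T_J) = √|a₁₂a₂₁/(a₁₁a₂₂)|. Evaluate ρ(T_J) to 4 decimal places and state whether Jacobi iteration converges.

a₁₂a₂₁/(a₁₁a₂₂) = (4)·(3) / ((-8)·(-4)) = 0.375000
ρ = √|0.375000| = √0.375000 = 0.6124
ρ < 1, so Jacobi converges

0.6124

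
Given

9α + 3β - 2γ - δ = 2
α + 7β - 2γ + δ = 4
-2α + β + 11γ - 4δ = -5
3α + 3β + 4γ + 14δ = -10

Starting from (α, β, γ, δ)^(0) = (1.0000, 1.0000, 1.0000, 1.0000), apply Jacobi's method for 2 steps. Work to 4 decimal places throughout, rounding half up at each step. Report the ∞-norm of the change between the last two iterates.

Iteration 1:
  α = (2 - (3)·1.0000 - (-2)·1.0000 - (-1)·1.0000) / (9) = 0.2222
  β = (4 - (1)·1.0000 - (-2)·1.0000 - (1)·1.0000) / (7) = 0.5714
  γ = (-5 - (-2)·1.0000 - (1)·1.0000 - (-4)·1.0000) / (11) = 0.0000
  δ = (-10 - (3)·1.0000 - (3)·1.0000 - (4)·1.0000) / (14) = -1.4286
Iteration 2:
  α = (2 - (3)·0.5714 - (-2)·0.0000 - (-1)·-1.4286) / (9) = -0.1270
  β = (4 - (1)·0.2222 - (-2)·0.0000 - (1)·-1.4286) / (7) = 0.7438
  γ = (-5 - (-2)·0.2222 - (1)·0.5714 - (-4)·-1.4286) / (11) = -0.9856
  δ = (-10 - (3)·0.2222 - (3)·0.5714 - (4)·0.0000) / (14) = -0.8843
Change: (-0.3492, 0.1724, -0.9856, 0.5443) → max |·| = 0.9856

0.9856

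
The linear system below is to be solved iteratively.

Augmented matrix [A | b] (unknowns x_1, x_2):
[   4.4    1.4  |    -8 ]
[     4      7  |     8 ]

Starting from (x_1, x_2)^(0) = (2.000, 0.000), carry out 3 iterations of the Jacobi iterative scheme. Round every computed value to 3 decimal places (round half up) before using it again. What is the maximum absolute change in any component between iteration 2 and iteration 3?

Iteration 1:
  x_1 = (-8 - (1.4)·0.000) / (4.4) = -1.818
  x_2 = (8 - (4)·2.000) / (7) = 0.000
Iteration 2:
  x_1 = (-8 - (1.4)·0.000) / (4.4) = -1.818
  x_2 = (8 - (4)·-1.818) / (7) = 2.182
Iteration 3:
  x_1 = (-8 - (1.4)·2.182) / (4.4) = -2.512
  x_2 = (8 - (4)·-1.818) / (7) = 2.182
Change: (-0.694, 0.000) → max |·| = 0.694

0.694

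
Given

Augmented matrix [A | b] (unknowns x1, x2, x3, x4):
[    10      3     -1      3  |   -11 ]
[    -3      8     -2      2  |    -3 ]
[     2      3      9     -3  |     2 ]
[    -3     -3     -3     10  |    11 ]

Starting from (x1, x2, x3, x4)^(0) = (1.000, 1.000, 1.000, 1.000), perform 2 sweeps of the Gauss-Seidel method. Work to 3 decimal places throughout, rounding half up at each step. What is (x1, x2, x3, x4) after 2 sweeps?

(-0.893, -0.575, 0.845, 0.913)

Iteration 1:
  x1 = (-11 - (3)·1.000 - (-1)·1.000 - (3)·1.000) / (10) = -1.600
  x2 = (-3 - (-3)·-1.600 - (-2)·1.000 - (2)·1.000) / (8) = -0.975
  x3 = (2 - (2)·-1.600 - (3)·-0.975 - (-3)·1.000) / (9) = 1.236
  x4 = (11 - (-3)·-1.600 - (-3)·-0.975 - (-3)·1.236) / (10) = 0.698
Iteration 2:
  x1 = (-11 - (3)·-0.975 - (-1)·1.236 - (3)·0.698) / (10) = -0.893
  x2 = (-3 - (-3)·-0.893 - (-2)·1.236 - (2)·0.698) / (8) = -0.575
  x3 = (2 - (2)·-0.893 - (3)·-0.575 - (-3)·0.698) / (9) = 0.845
  x4 = (11 - (-3)·-0.893 - (-3)·-0.575 - (-3)·0.845) / (10) = 0.913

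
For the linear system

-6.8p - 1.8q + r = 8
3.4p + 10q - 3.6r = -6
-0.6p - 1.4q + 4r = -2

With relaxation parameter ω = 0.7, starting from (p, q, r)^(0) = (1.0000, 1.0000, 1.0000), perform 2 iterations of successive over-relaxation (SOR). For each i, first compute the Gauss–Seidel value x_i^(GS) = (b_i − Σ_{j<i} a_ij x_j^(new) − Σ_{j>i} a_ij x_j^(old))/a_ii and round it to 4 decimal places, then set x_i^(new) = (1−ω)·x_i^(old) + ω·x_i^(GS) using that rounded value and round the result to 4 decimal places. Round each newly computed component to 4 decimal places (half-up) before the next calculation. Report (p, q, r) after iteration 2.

Iteration 1:
  p: GS value = (8 - (-1.8)·1.0000 - (1)·1.0000) / (-6.8) = -1.2941;  p ← (1−ω)·1.0000 + ω·-1.2941 = -0.6059
  q: GS value = (-6 - (3.4)·-0.6059 - (-3.6)·1.0000) / (10) = -0.0340;  q ← (1−ω)·1.0000 + ω·-0.0340 = 0.2762
  r: GS value = (-2 - (-0.6)·-0.6059 - (-1.4)·0.2762) / (4) = -0.4942;  r ← (1−ω)·1.0000 + ω·-0.4942 = -0.0459
Iteration 2:
  p: GS value = (8 - (-1.8)·0.2762 - (1)·-0.0459) / (-6.8) = -1.2563;  p ← (1−ω)·-0.6059 + ω·-1.2563 = -1.0612
  q: GS value = (-6 - (3.4)·-1.0612 - (-3.6)·-0.0459) / (10) = -0.2557;  q ← (1−ω)·0.2762 + ω·-0.2557 = -0.0961
  r: GS value = (-2 - (-0.6)·-1.0612 - (-1.4)·-0.0961) / (4) = -0.6928;  r ← (1−ω)·-0.0459 + ω·-0.6928 = -0.4987

(-1.0612, -0.0961, -0.4987)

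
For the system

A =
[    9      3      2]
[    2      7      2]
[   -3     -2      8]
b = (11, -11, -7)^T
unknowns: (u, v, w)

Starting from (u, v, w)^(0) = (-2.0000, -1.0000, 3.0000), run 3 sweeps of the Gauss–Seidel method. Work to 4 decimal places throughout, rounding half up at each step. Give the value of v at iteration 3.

-2.0007

Iteration 1:
  u = (11 - (3)·-1.0000 - (2)·3.0000) / (9) = 0.8889
  v = (-11 - (2)·0.8889 - (2)·3.0000) / (7) = -2.6825
  w = (-7 - (-3)·0.8889 - (-2)·-2.6825) / (8) = -1.2123
Iteration 2:
  u = (11 - (3)·-2.6825 - (2)·-1.2123) / (9) = 2.3858
  v = (-11 - (2)·2.3858 - (2)·-1.2123) / (7) = -1.9067
  w = (-7 - (-3)·2.3858 - (-2)·-1.9067) / (8) = -0.4570
Iteration 3:
  u = (11 - (3)·-1.9067 - (2)·-0.4570) / (9) = 1.9593
  v = (-11 - (2)·1.9593 - (2)·-0.4570) / (7) = -2.0007
  w = (-7 - (-3)·1.9593 - (-2)·-2.0007) / (8) = -0.6404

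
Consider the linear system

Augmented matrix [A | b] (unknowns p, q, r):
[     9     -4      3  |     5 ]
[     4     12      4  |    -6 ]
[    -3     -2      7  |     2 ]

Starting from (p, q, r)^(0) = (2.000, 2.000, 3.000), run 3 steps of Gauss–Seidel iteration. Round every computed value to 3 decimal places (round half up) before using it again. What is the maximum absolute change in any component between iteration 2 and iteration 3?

Iteration 1:
  p = (5 - (-4)·2.000 - (3)·3.000) / (9) = 0.444
  q = (-6 - (4)·0.444 - (4)·3.000) / (12) = -1.648
  r = (2 - (-3)·0.444 - (-2)·-1.648) / (7) = 0.005
Iteration 2:
  p = (5 - (-4)·-1.648 - (3)·0.005) / (9) = -0.179
  q = (-6 - (4)·-0.179 - (4)·0.005) / (12) = -0.442
  r = (2 - (-3)·-0.179 - (-2)·-0.442) / (7) = 0.083
Iteration 3:
  p = (5 - (-4)·-0.442 - (3)·0.083) / (9) = 0.331
  q = (-6 - (4)·0.331 - (4)·0.083) / (12) = -0.638
  r = (2 - (-3)·0.331 - (-2)·-0.638) / (7) = 0.245
Change: (0.510, -0.196, 0.162) → max |·| = 0.510

0.510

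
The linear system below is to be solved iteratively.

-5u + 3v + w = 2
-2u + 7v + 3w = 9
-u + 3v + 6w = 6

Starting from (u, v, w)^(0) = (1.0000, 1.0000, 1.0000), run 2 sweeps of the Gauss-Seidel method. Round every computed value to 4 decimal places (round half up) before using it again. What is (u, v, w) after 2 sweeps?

(0.2990, 1.1221, 0.4888)

Iteration 1:
  u = (2 - (3)·1.0000 - (1)·1.0000) / (-5) = 0.4000
  v = (9 - (-2)·0.4000 - (3)·1.0000) / (7) = 0.9714
  w = (6 - (-1)·0.4000 - (3)·0.9714) / (6) = 0.5810
Iteration 2:
  u = (2 - (3)·0.9714 - (1)·0.5810) / (-5) = 0.2990
  v = (9 - (-2)·0.2990 - (3)·0.5810) / (7) = 1.1221
  w = (6 - (-1)·0.2990 - (3)·1.1221) / (6) = 0.4888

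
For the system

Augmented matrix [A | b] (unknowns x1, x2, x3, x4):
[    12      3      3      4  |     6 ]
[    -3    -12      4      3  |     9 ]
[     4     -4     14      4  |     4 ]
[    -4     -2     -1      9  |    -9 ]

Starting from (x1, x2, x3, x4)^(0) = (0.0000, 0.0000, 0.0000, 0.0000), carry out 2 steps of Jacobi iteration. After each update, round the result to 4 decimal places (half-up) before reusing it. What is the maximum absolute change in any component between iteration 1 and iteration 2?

0.4494

Iteration 1:
  x1 = (6 - (3)·0.0000 - (3)·0.0000 - (4)·0.0000) / (12) = 0.5000
  x2 = (9 - (-3)·0.0000 - (4)·0.0000 - (3)·0.0000) / (-12) = -0.7500
  x3 = (4 - (4)·0.0000 - (-4)·0.0000 - (4)·0.0000) / (14) = 0.2857
  x4 = (-9 - (-4)·0.0000 - (-2)·0.0000 - (-1)·0.0000) / (9) = -1.0000
Iteration 2:
  x1 = (6 - (3)·-0.7500 - (3)·0.2857 - (4)·-1.0000) / (12) = 0.9494
  x2 = (9 - (-3)·0.5000 - (4)·0.2857 - (3)·-1.0000) / (-12) = -1.0298
  x3 = (4 - (4)·0.5000 - (-4)·-0.7500 - (4)·-1.0000) / (14) = 0.2143
  x4 = (-9 - (-4)·0.5000 - (-2)·-0.7500 - (-1)·0.2857) / (9) = -0.9127
Change: (0.4494, -0.2798, -0.0714, 0.0873) → max |·| = 0.4494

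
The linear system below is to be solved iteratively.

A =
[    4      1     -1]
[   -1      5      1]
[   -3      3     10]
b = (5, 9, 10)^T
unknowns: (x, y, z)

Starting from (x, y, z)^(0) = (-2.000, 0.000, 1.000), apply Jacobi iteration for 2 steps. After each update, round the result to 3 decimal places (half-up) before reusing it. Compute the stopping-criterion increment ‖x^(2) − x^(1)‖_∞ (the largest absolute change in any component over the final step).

0.820

Iteration 1:
  x = (5 - (1)·0.000 - (-1)·1.000) / (4) = 1.500
  y = (9 - (-1)·-2.000 - (1)·1.000) / (5) = 1.200
  z = (10 - (-3)·-2.000 - (3)·0.000) / (10) = 0.400
Iteration 2:
  x = (5 - (1)·1.200 - (-1)·0.400) / (4) = 1.050
  y = (9 - (-1)·1.500 - (1)·0.400) / (5) = 2.020
  z = (10 - (-3)·1.500 - (3)·1.200) / (10) = 1.090
Change: (-0.450, 0.820, 0.690) → max |·| = 0.820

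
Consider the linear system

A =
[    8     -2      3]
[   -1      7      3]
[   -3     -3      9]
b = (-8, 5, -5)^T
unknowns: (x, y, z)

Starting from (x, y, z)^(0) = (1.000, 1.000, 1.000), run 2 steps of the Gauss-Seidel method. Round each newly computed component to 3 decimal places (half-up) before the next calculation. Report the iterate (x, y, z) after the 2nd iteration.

(-0.635, 1.005, -0.432)

Iteration 1:
  x = (-8 - (-2)·1.000 - (3)·1.000) / (8) = -1.125
  y = (5 - (-1)·-1.125 - (3)·1.000) / (7) = 0.125
  z = (-5 - (-3)·-1.125 - (-3)·0.125) / (9) = -0.889
Iteration 2:
  x = (-8 - (-2)·0.125 - (3)·-0.889) / (8) = -0.635
  y = (5 - (-1)·-0.635 - (3)·-0.889) / (7) = 1.005
  z = (-5 - (-3)·-0.635 - (-3)·1.005) / (9) = -0.432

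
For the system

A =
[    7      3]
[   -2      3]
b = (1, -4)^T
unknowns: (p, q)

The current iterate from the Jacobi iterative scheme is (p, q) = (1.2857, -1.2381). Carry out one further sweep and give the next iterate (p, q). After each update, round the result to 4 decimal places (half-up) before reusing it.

One sweep:
  p = (1 - (3)·-1.2381) / (7) = 0.6735
  q = (-4 - (-2)·1.2857) / (3) = -0.4762

(0.6735, -0.4762)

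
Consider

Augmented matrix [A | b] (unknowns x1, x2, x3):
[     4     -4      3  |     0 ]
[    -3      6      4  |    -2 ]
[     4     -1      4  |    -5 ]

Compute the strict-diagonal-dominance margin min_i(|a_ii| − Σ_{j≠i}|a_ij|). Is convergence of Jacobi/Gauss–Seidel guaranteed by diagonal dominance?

-3

row 1: |4| − (4+3) = -3
row 2: |6| − (3+4) = -1
row 3: |4| − (4+1) = -1
minimum over rows = -3 → not strictly diagonally dominant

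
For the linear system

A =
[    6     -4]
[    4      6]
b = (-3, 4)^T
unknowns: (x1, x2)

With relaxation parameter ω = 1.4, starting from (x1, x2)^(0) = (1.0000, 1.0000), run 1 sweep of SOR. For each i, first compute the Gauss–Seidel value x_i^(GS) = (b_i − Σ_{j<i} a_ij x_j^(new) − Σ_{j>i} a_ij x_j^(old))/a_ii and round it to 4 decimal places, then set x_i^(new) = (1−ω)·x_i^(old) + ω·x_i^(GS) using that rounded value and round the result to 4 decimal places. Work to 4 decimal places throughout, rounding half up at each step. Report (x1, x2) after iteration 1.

(-0.1666, 0.6888)

Iteration 1:
  x1: GS value = (-3 - (-4)·1.0000) / (6) = 0.1667;  x1 ← (1−ω)·1.0000 + ω·0.1667 = -0.1666
  x2: GS value = (4 - (4)·-0.1666) / (6) = 0.7777;  x2 ← (1−ω)·1.0000 + ω·0.7777 = 0.6888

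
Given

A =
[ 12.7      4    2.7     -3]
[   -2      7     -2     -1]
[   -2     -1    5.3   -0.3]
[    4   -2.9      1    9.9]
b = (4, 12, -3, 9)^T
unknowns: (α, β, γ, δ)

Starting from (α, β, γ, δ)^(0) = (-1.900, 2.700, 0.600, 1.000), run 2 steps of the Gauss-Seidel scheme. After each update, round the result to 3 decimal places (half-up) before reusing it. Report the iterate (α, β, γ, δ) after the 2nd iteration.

Iteration 1:
  α = (4 - (4)·2.700 - (2.7)·0.600 - (-3)·1.000) / (12.7) = -0.427
  β = (12 - (-2)·-0.427 - (-2)·0.600 - (-1)·1.000) / (7) = 1.907
  γ = (-3 - (-2)·-0.427 - (-1)·1.907 - (-0.3)·1.000) / (5.3) = -0.311
  δ = (9 - (4)·-0.427 - (-2.9)·1.907 - (1)·-0.311) / (9.9) = 1.672
Iteration 2:
  α = (4 - (4)·1.907 - (2.7)·-0.311 - (-3)·1.672) / (12.7) = 0.175
  β = (12 - (-2)·0.175 - (-2)·-0.311 - (-1)·1.672) / (7) = 1.914
  γ = (-3 - (-2)·0.175 - (-1)·1.914 - (-0.3)·1.672) / (5.3) = -0.044
  δ = (9 - (4)·0.175 - (-2.9)·1.914 - (1)·-0.044) / (9.9) = 1.403

(0.175, 1.914, -0.044, 1.403)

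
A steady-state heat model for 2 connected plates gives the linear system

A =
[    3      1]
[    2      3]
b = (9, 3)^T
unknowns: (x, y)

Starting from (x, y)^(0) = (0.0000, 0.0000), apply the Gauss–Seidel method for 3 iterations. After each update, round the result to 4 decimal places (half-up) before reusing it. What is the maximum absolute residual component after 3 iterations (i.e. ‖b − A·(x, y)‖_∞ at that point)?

0.0494

Iteration 1:
  x = (9 - (1)·0.0000) / (3) = 3.0000
  y = (3 - (2)·3.0000) / (3) = -1.0000
Iteration 2:
  x = (9 - (1)·-1.0000) / (3) = 3.3333
  y = (3 - (2)·3.3333) / (3) = -1.2222
Iteration 3:
  x = (9 - (1)·-1.2222) / (3) = 3.4074
  y = (3 - (2)·3.4074) / (3) = -1.2716
Residual b − A·x = (0.0494, 0.0000); ∞-norm = 0.0494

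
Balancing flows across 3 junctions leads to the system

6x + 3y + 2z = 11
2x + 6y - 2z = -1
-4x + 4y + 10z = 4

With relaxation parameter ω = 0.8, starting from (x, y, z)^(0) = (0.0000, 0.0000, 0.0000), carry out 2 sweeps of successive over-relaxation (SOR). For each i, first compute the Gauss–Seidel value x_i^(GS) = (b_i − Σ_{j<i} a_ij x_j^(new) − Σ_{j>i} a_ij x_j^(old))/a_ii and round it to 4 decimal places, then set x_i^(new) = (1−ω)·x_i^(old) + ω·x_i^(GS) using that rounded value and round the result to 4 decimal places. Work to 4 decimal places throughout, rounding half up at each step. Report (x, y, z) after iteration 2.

Iteration 1:
  x: GS value = (11 - (3)·0.0000 - (2)·0.0000) / (6) = 1.8333;  x ← (1−ω)·0.0000 + ω·1.8333 = 1.4666
  y: GS value = (-1 - (2)·1.4666 - (-2)·0.0000) / (6) = -0.6555;  y ← (1−ω)·0.0000 + ω·-0.6555 = -0.5244
  z: GS value = (4 - (-4)·1.4666 - (4)·-0.5244) / (10) = 1.1964;  z ← (1−ω)·0.0000 + ω·1.1964 = 0.9571
Iteration 2:
  x: GS value = (11 - (3)·-0.5244 - (2)·0.9571) / (6) = 1.7765;  x ← (1−ω)·1.4666 + ω·1.7765 = 1.7145
  y: GS value = (-1 - (2)·1.7145 - (-2)·0.9571) / (6) = -0.4191;  y ← (1−ω)·-0.5244 + ω·-0.4191 = -0.4402
  z: GS value = (4 - (-4)·1.7145 - (4)·-0.4402) / (10) = 1.2619;  z ← (1−ω)·0.9571 + ω·1.2619 = 1.2009

(1.7145, -0.4402, 1.2009)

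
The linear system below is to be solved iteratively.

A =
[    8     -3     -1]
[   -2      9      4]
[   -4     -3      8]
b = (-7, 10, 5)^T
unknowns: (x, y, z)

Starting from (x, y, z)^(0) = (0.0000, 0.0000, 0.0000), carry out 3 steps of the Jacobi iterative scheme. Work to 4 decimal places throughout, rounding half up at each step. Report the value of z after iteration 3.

0.6745

Iteration 1:
  x = (-7 - (-3)·0.0000 - (-1)·0.0000) / (8) = -0.8750
  y = (10 - (-2)·0.0000 - (4)·0.0000) / (9) = 1.1111
  z = (5 - (-4)·0.0000 - (-3)·0.0000) / (8) = 0.6250
Iteration 2:
  x = (-7 - (-3)·1.1111 - (-1)·0.6250) / (8) = -0.3802
  y = (10 - (-2)·-0.8750 - (4)·0.6250) / (9) = 0.6389
  z = (5 - (-4)·-0.8750 - (-3)·1.1111) / (8) = 0.6042
Iteration 3:
  x = (-7 - (-3)·0.6389 - (-1)·0.6042) / (8) = -0.5599
  y = (10 - (-2)·-0.3802 - (4)·0.6042) / (9) = 0.7581
  z = (5 - (-4)·-0.3802 - (-3)·0.6389) / (8) = 0.6745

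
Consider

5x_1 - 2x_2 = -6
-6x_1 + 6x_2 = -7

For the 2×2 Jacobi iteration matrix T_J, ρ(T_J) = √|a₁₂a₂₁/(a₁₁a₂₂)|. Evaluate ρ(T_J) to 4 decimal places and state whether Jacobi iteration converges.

a₁₂a₂₁/(a₁₁a₂₂) = (-2)·(-6) / ((5)·(6)) = 0.400000
ρ = √|0.400000| = √0.400000 = 0.6325
ρ < 1, so Jacobi converges

0.6325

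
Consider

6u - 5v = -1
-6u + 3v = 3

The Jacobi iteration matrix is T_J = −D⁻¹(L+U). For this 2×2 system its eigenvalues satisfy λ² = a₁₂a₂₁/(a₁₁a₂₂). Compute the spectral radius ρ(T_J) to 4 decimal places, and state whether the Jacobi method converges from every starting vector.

1.2910

a₁₂a₂₁/(a₁₁a₂₂) = (-5)·(-6) / ((6)·(3)) = 1.666667
ρ = √|1.666667| = √1.666667 = 1.2910
ρ > 1, so Jacobi diverges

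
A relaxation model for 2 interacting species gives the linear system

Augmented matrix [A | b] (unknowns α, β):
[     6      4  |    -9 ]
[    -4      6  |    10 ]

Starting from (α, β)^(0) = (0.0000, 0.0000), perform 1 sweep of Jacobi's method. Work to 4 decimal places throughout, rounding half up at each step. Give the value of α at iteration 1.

-1.5000

Iteration 1:
  α = (-9 - (4)·0.0000) / (6) = -1.5000
  β = (10 - (-4)·0.0000) / (6) = 1.6667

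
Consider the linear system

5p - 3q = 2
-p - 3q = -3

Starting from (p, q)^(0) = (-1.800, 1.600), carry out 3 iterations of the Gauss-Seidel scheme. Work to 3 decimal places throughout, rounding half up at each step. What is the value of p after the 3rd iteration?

Iteration 1:
  p = (2 - (-3)·1.600) / (5) = 1.360
  q = (-3 - (-1)·1.360) / (-3) = 0.547
Iteration 2:
  p = (2 - (-3)·0.547) / (5) = 0.728
  q = (-3 - (-1)·0.728) / (-3) = 0.757
Iteration 3:
  p = (2 - (-3)·0.757) / (5) = 0.854
  q = (-3 - (-1)·0.854) / (-3) = 0.715

0.854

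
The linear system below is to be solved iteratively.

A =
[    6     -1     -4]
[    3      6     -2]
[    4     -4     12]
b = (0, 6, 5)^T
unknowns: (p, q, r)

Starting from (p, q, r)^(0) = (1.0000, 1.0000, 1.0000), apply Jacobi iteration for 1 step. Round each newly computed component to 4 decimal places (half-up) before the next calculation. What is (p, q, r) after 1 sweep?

Iteration 1:
  p = (0 - (-1)·1.0000 - (-4)·1.0000) / (6) = 0.8333
  q = (6 - (3)·1.0000 - (-2)·1.0000) / (6) = 0.8333
  r = (5 - (4)·1.0000 - (-4)·1.0000) / (12) = 0.4167

(0.8333, 0.8333, 0.4167)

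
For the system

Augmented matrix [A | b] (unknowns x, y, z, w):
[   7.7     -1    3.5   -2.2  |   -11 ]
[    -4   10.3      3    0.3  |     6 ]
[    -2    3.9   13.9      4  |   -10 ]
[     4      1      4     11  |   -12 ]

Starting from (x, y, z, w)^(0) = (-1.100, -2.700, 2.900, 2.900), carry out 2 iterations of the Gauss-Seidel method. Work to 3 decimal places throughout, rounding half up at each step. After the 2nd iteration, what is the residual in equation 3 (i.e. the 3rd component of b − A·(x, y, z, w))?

3.451

Iteration 1:
  x = (-11 - (-1)·-2.700 - (3.5)·2.900 - (-2.2)·2.900) / (7.7) = -2.269
  y = (6 - (-4)·-2.269 - (3)·2.900 - (0.3)·2.900) / (10.3) = -1.228
  z = (-10 - (-2)·-2.269 - (3.9)·-1.228 - (4)·2.900) / (13.9) = -1.536
  w = (-12 - (4)·-2.269 - (1)·-1.228 - (4)·-1.536) / (11) = 0.404
Iteration 2:
  x = (-11 - (-1)·-1.228 - (3.5)·-1.536 - (-2.2)·0.404) / (7.7) = -0.774
  y = (6 - (-4)·-0.774 - (3)·-1.536 - (0.3)·0.404) / (10.3) = 0.718
  z = (-10 - (-2)·-0.774 - (3.9)·0.718 - (4)·0.404) / (13.9) = -1.149
  w = (-12 - (4)·-0.774 - (1)·0.718 - (4)·-1.149) / (11) = -0.457
Residual b − A·x = (-1.306, -0.907, 3.451, 0.001)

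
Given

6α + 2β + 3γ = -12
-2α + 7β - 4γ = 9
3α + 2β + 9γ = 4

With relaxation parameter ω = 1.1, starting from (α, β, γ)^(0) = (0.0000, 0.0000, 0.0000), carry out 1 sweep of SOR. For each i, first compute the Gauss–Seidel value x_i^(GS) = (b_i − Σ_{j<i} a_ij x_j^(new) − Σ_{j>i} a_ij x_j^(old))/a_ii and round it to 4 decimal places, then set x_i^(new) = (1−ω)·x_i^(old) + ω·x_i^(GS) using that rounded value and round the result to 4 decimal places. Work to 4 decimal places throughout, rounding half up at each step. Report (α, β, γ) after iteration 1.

Iteration 1:
  α: GS value = (-12 - (2)·0.0000 - (3)·0.0000) / (6) = -2.0000;  α ← (1−ω)·0.0000 + ω·-2.0000 = -2.2000
  β: GS value = (9 - (-2)·-2.2000 - (-4)·0.0000) / (7) = 0.6571;  β ← (1−ω)·0.0000 + ω·0.6571 = 0.7228
  γ: GS value = (4 - (3)·-2.2000 - (2)·0.7228) / (9) = 1.0172;  γ ← (1−ω)·0.0000 + ω·1.0172 = 1.1189

(-2.2000, 0.7228, 1.1189)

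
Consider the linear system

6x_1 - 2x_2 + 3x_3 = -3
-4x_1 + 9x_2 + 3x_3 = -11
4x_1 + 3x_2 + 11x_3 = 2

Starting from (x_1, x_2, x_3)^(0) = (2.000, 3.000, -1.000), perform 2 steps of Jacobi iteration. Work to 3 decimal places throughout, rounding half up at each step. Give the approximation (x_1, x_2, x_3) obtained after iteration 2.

Iteration 1:
  x_1 = (-3 - (-2)·3.000 - (3)·-1.000) / (6) = 1.000
  x_2 = (-11 - (-4)·2.000 - (3)·-1.000) / (9) = 0.000
  x_3 = (2 - (4)·2.000 - (3)·3.000) / (11) = -1.364
Iteration 2:
  x_1 = (-3 - (-2)·0.000 - (3)·-1.364) / (6) = 0.182
  x_2 = (-11 - (-4)·1.000 - (3)·-1.364) / (9) = -0.323
  x_3 = (2 - (4)·1.000 - (3)·0.000) / (11) = -0.182

(0.182, -0.323, -0.182)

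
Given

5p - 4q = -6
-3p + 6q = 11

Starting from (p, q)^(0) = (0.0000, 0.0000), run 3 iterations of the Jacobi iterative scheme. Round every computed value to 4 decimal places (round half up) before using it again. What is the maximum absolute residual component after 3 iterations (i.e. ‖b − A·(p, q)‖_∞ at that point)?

Iteration 1:
  p = (-6 - (-4)·0.0000) / (5) = -1.2000
  q = (11 - (-3)·0.0000) / (6) = 1.8333
Iteration 2:
  p = (-6 - (-4)·1.8333) / (5) = 0.2666
  q = (11 - (-3)·-1.2000) / (6) = 1.2333
Iteration 3:
  p = (-6 - (-4)·1.2333) / (5) = -0.2134
  q = (11 - (-3)·0.2666) / (6) = 1.9666
Residual b − A·x = (2.9334, -1.4398); ∞-norm = 2.9334

2.9334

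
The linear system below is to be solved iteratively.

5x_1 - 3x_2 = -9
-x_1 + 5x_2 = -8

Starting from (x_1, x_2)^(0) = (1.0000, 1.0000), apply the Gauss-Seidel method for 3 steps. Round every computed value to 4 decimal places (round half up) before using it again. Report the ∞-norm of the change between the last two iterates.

0.2045

Iteration 1:
  x_1 = (-9 - (-3)·1.0000) / (5) = -1.2000
  x_2 = (-8 - (-1)·-1.2000) / (5) = -1.8400
Iteration 2:
  x_1 = (-9 - (-3)·-1.8400) / (5) = -2.9040
  x_2 = (-8 - (-1)·-2.9040) / (5) = -2.1808
Iteration 3:
  x_1 = (-9 - (-3)·-2.1808) / (5) = -3.1085
  x_2 = (-8 - (-1)·-3.1085) / (5) = -2.2217
Change: (-0.2045, -0.0409) → max |·| = 0.2045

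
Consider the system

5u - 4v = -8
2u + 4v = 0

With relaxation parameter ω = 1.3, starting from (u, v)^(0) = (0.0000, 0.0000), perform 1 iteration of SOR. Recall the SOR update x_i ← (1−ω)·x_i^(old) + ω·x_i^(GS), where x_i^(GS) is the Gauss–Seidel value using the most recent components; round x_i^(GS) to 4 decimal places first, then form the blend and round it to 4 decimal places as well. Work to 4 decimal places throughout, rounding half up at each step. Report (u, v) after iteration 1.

(-2.0800, 1.3520)

Iteration 1:
  u: GS value = (-8 - (-4)·0.0000) / (5) = -1.6000;  u ← (1−ω)·0.0000 + ω·-1.6000 = -2.0800
  v: GS value = (0 - (2)·-2.0800) / (4) = 1.0400;  v ← (1−ω)·0.0000 + ω·1.0400 = 1.3520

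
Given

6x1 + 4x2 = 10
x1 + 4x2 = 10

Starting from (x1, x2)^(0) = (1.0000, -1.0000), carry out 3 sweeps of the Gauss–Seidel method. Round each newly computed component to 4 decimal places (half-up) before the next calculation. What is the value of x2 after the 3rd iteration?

2.4838

Iteration 1:
  x1 = (10 - (4)·-1.0000) / (6) = 2.3333
  x2 = (10 - (1)·2.3333) / (4) = 1.9167
Iteration 2:
  x1 = (10 - (4)·1.9167) / (6) = 0.3889
  x2 = (10 - (1)·0.3889) / (4) = 2.4028
Iteration 3:
  x1 = (10 - (4)·2.4028) / (6) = 0.0648
  x2 = (10 - (1)·0.0648) / (4) = 2.4838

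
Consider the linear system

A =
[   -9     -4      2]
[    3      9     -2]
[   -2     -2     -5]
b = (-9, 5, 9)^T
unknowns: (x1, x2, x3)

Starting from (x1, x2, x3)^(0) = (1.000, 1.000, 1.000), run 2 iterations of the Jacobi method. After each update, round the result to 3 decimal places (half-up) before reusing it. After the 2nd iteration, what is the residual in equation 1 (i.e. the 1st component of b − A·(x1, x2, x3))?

-3.525

Iteration 1:
  x1 = (-9 - (-4)·1.000 - (2)·1.000) / (-9) = 0.778
  x2 = (5 - (3)·1.000 - (-2)·1.000) / (9) = 0.444
  x3 = (9 - (-2)·1.000 - (-2)·1.000) / (-5) = -2.600
Iteration 2:
  x1 = (-9 - (-4)·0.444 - (2)·-2.600) / (-9) = 0.225
  x2 = (5 - (3)·0.778 - (-2)·-2.600) / (9) = -0.282
  x3 = (9 - (-2)·0.778 - (-2)·0.444) / (-5) = -2.289
Residual b − A·x = (-3.525, 2.285, -2.559)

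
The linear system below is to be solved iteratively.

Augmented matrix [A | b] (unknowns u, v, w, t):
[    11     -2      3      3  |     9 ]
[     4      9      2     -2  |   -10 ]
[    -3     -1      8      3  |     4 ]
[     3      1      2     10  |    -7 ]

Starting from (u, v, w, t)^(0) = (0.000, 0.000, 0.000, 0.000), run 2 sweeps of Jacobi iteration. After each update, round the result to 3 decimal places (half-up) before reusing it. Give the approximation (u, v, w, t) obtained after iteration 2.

(0.671, -1.741, 0.930, -0.934)

Iteration 1:
  u = (9 - (-2)·0.000 - (3)·0.000 - (3)·0.000) / (11) = 0.818
  v = (-10 - (4)·0.000 - (2)·0.000 - (-2)·0.000) / (9) = -1.111
  w = (4 - (-3)·0.000 - (-1)·0.000 - (3)·0.000) / (8) = 0.500
  t = (-7 - (3)·0.000 - (1)·0.000 - (2)·0.000) / (10) = -0.700
Iteration 2:
  u = (9 - (-2)·-1.111 - (3)·0.500 - (3)·-0.700) / (11) = 0.671
  v = (-10 - (4)·0.818 - (2)·0.500 - (-2)·-0.700) / (9) = -1.741
  w = (4 - (-3)·0.818 - (-1)·-1.111 - (3)·-0.700) / (8) = 0.930
  t = (-7 - (3)·0.818 - (1)·-1.111 - (2)·0.500) / (10) = -0.934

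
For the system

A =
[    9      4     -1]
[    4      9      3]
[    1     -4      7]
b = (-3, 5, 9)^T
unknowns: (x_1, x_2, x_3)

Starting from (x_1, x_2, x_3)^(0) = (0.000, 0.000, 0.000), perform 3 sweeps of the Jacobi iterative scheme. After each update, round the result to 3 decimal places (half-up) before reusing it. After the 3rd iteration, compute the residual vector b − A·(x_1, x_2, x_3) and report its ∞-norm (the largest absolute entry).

Iteration 1:
  x_1 = (-3 - (4)·0.000 - (-1)·0.000) / (9) = -0.333
  x_2 = (5 - (4)·0.000 - (3)·0.000) / (9) = 0.556
  x_3 = (9 - (1)·0.000 - (-4)·0.000) / (7) = 1.286
Iteration 2:
  x_1 = (-3 - (4)·0.556 - (-1)·1.286) / (9) = -0.438
  x_2 = (5 - (4)·-0.333 - (3)·1.286) / (9) = 0.275
  x_3 = (9 - (1)·-0.333 - (-4)·0.556) / (7) = 1.651
Iteration 3:
  x_1 = (-3 - (4)·0.275 - (-1)·1.651) / (9) = -0.272
  x_2 = (5 - (4)·-0.438 - (3)·1.651) / (9) = 0.200
  x_3 = (9 - (1)·-0.438 - (-4)·0.275) / (7) = 1.505
Residual b − A·x = (0.153, -0.227, -0.463); ∞-norm = 0.463

0.463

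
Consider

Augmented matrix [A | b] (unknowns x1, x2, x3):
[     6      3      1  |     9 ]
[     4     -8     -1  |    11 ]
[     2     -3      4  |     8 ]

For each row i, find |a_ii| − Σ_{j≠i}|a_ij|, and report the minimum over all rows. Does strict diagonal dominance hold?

-1

row 1: |6| − (3+1) = 2
row 2: |-8| − (4+1) = 3
row 3: |4| − (2+3) = -1
minimum over rows = -1 → not strictly diagonally dominant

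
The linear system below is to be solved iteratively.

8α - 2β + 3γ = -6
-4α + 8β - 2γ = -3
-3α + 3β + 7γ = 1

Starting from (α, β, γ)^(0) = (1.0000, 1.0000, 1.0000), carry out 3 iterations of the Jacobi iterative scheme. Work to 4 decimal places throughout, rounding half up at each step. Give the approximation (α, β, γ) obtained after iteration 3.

(-0.7969, -0.8281, 0.1716)

Iteration 1:
  α = (-6 - (-2)·1.0000 - (3)·1.0000) / (8) = -0.8750
  β = (-3 - (-4)·1.0000 - (-2)·1.0000) / (8) = 0.3750
  γ = (1 - (-3)·1.0000 - (3)·1.0000) / (7) = 0.1429
Iteration 2:
  α = (-6 - (-2)·0.3750 - (3)·0.1429) / (8) = -0.7098
  β = (-3 - (-4)·-0.8750 - (-2)·0.1429) / (8) = -0.7768
  γ = (1 - (-3)·-0.8750 - (3)·0.3750) / (7) = -0.3929
Iteration 3:
  α = (-6 - (-2)·-0.7768 - (3)·-0.3929) / (8) = -0.7969
  β = (-3 - (-4)·-0.7098 - (-2)·-0.3929) / (8) = -0.8281
  γ = (1 - (-3)·-0.7098 - (3)·-0.7768) / (7) = 0.1716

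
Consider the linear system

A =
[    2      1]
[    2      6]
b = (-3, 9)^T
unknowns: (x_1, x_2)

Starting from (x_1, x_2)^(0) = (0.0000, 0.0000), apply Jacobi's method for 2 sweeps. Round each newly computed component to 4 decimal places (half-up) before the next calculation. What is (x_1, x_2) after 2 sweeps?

(-2.2500, 2.0000)

Iteration 1:
  x_1 = (-3 - (1)·0.0000) / (2) = -1.5000
  x_2 = (9 - (2)·0.0000) / (6) = 1.5000
Iteration 2:
  x_1 = (-3 - (1)·1.5000) / (2) = -2.2500
  x_2 = (9 - (2)·-1.5000) / (6) = 2.0000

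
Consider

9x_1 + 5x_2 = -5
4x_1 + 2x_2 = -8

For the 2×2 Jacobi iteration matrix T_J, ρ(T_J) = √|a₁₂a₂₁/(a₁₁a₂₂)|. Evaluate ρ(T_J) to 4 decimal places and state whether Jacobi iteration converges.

a₁₂a₂₁/(a₁₁a₂₂) = (5)·(4) / ((9)·(2)) = 1.111111
ρ = √|1.111111| = √1.111111 = 1.0541
ρ > 1, so Jacobi diverges

1.0541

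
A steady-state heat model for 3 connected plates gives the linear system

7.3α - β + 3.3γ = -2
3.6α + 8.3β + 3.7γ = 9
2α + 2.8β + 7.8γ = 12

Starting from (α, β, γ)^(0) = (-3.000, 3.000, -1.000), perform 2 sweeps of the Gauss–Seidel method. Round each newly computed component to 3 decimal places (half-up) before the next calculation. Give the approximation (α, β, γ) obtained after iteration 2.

Iteration 1:
  α = (-2 - (-1)·3.000 - (3.3)·-1.000) / (7.3) = 0.589
  β = (9 - (3.6)·0.589 - (3.7)·-1.000) / (8.3) = 1.275
  γ = (12 - (2)·0.589 - (2.8)·1.275) / (7.8) = 0.930
Iteration 2:
  α = (-2 - (-1)·1.275 - (3.3)·0.930) / (7.3) = -0.520
  β = (9 - (3.6)·-0.520 - (3.7)·0.930) / (8.3) = 0.895
  γ = (12 - (2)·-0.520 - (2.8)·0.895) / (7.8) = 1.351

(-0.520, 0.895, 1.351)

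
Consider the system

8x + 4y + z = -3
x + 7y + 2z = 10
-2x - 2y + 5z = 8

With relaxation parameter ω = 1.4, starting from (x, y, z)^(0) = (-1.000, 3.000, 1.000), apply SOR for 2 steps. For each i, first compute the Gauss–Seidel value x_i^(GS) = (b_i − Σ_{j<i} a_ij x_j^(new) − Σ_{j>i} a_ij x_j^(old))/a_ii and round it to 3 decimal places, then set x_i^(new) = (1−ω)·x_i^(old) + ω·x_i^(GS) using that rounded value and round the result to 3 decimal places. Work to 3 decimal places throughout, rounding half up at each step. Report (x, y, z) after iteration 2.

Iteration 1:
  x: GS value = (-3 - (4)·3.000 - (1)·1.000) / (8) = -2.000;  x ← (1−ω)·-1.000 + ω·-2.000 = -2.400
  y: GS value = (10 - (1)·-2.400 - (2)·1.000) / (7) = 1.486;  y ← (1−ω)·3.000 + ω·1.486 = 0.880
  z: GS value = (8 - (-2)·-2.400 - (-2)·0.880) / (5) = 0.992;  z ← (1−ω)·1.000 + ω·0.992 = 0.989
Iteration 2:
  x: GS value = (-3 - (4)·0.880 - (1)·0.989) / (8) = -0.939;  x ← (1−ω)·-2.400 + ω·-0.939 = -0.355
  y: GS value = (10 - (1)·-0.355 - (2)·0.989) / (7) = 1.197;  y ← (1−ω)·0.880 + ω·1.197 = 1.324
  z: GS value = (8 - (-2)·-0.355 - (-2)·1.324) / (5) = 1.988;  z ← (1−ω)·0.989 + ω·1.988 = 2.388

(-0.355, 1.324, 2.388)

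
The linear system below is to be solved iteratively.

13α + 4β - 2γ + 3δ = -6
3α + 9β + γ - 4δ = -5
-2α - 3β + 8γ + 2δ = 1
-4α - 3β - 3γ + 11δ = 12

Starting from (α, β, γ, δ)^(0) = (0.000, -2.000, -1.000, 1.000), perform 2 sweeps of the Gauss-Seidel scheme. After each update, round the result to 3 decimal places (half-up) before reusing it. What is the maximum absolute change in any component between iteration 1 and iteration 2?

Iteration 1:
  α = (-6 - (4)·-2.000 - (-2)·-1.000 - (3)·1.000) / (13) = -0.231
  β = (-5 - (3)·-0.231 - (1)·-1.000 - (-4)·1.000) / (9) = 0.077
  γ = (1 - (-2)·-0.231 - (-3)·0.077 - (2)·1.000) / (8) = -0.154
  δ = (12 - (-4)·-0.231 - (-3)·0.077 - (-3)·-0.154) / (11) = 0.986
Iteration 2:
  α = (-6 - (4)·0.077 - (-2)·-0.154 - (3)·0.986) / (13) = -0.736
  β = (-5 - (3)·-0.736 - (1)·-0.154 - (-4)·0.986) / (9) = 0.145
  γ = (1 - (-2)·-0.736 - (-3)·0.145 - (2)·0.986) / (8) = -0.251
  δ = (12 - (-4)·-0.736 - (-3)·0.145 - (-3)·-0.251) / (11) = 0.794
Change: (-0.505, 0.068, -0.097, -0.192) → max |·| = 0.505

0.505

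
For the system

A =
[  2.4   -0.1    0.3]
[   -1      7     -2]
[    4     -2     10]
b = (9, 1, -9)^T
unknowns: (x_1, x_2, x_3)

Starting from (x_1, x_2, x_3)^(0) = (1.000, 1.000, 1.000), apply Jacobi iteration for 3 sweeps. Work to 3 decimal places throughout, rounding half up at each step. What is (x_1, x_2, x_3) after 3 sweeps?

(4.046, 0.058, -2.394)

Iteration 1:
  x_1 = (9 - (-0.1)·1.000 - (0.3)·1.000) / (2.4) = 3.667
  x_2 = (1 - (-1)·1.000 - (-2)·1.000) / (7) = 0.571
  x_3 = (-9 - (4)·1.000 - (-2)·1.000) / (10) = -1.100
Iteration 2:
  x_1 = (9 - (-0.1)·0.571 - (0.3)·-1.100) / (2.4) = 3.911
  x_2 = (1 - (-1)·3.667 - (-2)·-1.100) / (7) = 0.352
  x_3 = (-9 - (4)·3.667 - (-2)·0.571) / (10) = -2.253
Iteration 3:
  x_1 = (9 - (-0.1)·0.352 - (0.3)·-2.253) / (2.4) = 4.046
  x_2 = (1 - (-1)·3.911 - (-2)·-2.253) / (7) = 0.058
  x_3 = (-9 - (4)·3.911 - (-2)·0.352) / (10) = -2.394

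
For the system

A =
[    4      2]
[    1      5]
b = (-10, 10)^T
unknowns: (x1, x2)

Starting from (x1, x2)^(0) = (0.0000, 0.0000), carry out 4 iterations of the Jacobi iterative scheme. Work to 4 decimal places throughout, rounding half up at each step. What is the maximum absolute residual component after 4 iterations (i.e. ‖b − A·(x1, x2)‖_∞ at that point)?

Iteration 1:
  x1 = (-10 - (2)·0.0000) / (4) = -2.5000
  x2 = (10 - (1)·0.0000) / (5) = 2.0000
Iteration 2:
  x1 = (-10 - (2)·2.0000) / (4) = -3.5000
  x2 = (10 - (1)·-2.5000) / (5) = 2.5000
Iteration 3:
  x1 = (-10 - (2)·2.5000) / (4) = -3.7500
  x2 = (10 - (1)·-3.5000) / (5) = 2.7000
Iteration 4:
  x1 = (-10 - (2)·2.7000) / (4) = -3.8500
  x2 = (10 - (1)·-3.7500) / (5) = 2.7500
Residual b − A·x = (-0.1000, 0.1000); ∞-norm = 0.1000

0.1000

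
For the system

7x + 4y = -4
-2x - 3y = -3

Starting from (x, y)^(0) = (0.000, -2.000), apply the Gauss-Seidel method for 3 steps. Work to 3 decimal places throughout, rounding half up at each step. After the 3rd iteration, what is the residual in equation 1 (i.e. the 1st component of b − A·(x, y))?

-1.523

Iteration 1:
  x = (-4 - (4)·-2.000) / (7) = 0.571
  y = (-3 - (-2)·0.571) / (-3) = 0.619
Iteration 2:
  x = (-4 - (4)·0.619) / (7) = -0.925
  y = (-3 - (-2)·-0.925) / (-3) = 1.617
Iteration 3:
  x = (-4 - (4)·1.617) / (7) = -1.495
  y = (-3 - (-2)·-1.495) / (-3) = 1.997
Residual b − A·x = (-1.523, 0.001)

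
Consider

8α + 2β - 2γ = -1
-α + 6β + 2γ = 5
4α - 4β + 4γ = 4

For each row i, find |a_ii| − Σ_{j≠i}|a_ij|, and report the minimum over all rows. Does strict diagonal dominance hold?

row 1: |8| − (2+2) = 4
row 2: |6| − (1+2) = 3
row 3: |4| − (4+4) = -4
minimum over rows = -4 → not strictly diagonally dominant

-4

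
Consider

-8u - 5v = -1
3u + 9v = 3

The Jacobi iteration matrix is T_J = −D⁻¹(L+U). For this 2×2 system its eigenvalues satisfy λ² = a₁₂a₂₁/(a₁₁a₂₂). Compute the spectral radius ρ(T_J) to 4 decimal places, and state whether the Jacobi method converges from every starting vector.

a₁₂a₂₁/(a₁₁a₂₂) = (-5)·(3) / ((-8)·(9)) = 0.208333
ρ = √|0.208333| = √0.208333 = 0.4564
ρ < 1, so Jacobi converges

0.4564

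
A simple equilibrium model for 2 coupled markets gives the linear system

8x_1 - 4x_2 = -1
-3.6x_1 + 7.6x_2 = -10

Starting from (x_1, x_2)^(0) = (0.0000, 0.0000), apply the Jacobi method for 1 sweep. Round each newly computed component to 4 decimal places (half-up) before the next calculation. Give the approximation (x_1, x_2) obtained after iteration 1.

(-0.1250, -1.3158)

Iteration 1:
  x_1 = (-1 - (-4)·0.0000) / (8) = -0.1250
  x_2 = (-10 - (-3.6)·0.0000) / (7.6) = -1.3158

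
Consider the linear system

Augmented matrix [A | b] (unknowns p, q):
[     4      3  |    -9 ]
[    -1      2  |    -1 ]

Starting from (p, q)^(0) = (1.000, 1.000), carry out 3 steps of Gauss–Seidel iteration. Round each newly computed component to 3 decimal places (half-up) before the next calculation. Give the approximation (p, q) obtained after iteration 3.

Iteration 1:
  p = (-9 - (3)·1.000) / (4) = -3.000
  q = (-1 - (-1)·-3.000) / (2) = -2.000
Iteration 2:
  p = (-9 - (3)·-2.000) / (4) = -0.750
  q = (-1 - (-1)·-0.750) / (2) = -0.875
Iteration 3:
  p = (-9 - (3)·-0.875) / (4) = -1.594
  q = (-1 - (-1)·-1.594) / (2) = -1.297

(-1.594, -1.297)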